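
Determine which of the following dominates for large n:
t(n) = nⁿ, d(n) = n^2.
Comparing growth rates:
Growth-rate hierarchy: log n ≺ any polynomial ≺ any exponential cⁿ (c>1) ≺ n! ≺ nⁿ.
super-exponential nⁿ dominates polynomial degree 2 asymptotically.

t(n) grows faster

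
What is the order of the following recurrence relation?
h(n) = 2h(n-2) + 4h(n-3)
The order is the largest lag k for which h(n-k) appears. Here the deepest term is h(n-3), so the order is 3.

Order 3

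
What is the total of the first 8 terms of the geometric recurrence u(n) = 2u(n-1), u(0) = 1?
Computing the sequence terms: 1, 2, 4, 8, 16, 32, 64, 128
Adding these values together:

255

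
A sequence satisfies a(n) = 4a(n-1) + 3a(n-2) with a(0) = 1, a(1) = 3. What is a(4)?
Computing the sequence terms:
1, 3, 15, 69, 321

321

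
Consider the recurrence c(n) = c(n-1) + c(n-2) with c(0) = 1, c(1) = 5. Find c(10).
Computing the sequence terms:
1, 5, 6, 11, 17, 28, 45, 73, 118, 191, 309

309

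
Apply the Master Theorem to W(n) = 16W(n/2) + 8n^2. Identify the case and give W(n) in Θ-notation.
Master Theorem template: W(n) = a·W(n/b) + f(n).
Here: a=16, b=2, f(n)=8n^2
Compute log_b(a) = log_2(16) = 4.
f(n) = 8n^2 = O(n^(4-ε)) with ε = 2. Case 1: W(n) = Θ(n^log_b(a)) = Θ(n^4).

Case 1: W(n) = Θ(n^4)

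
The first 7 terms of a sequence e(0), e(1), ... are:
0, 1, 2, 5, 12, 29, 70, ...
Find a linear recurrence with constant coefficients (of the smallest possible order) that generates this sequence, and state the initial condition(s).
Look for the lowest-order linear relation among consecutive terms.
Observation: e(n) - 2·e(n-1) - (1)·e(n-2) = 0 holds for the shown terms, and no order-1 relation e(n) = α·e(n-1) + β fits.
Check at n=3: 2·2 + (1)·1 = 5. ✓

e(n) = 2e(n-1) + e(n-2), e(0) = 0, e(1) = 1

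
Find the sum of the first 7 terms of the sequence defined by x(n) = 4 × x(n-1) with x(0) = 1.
Computing the sequence terms: 1, 4, 16, 64, 256, 1024, 4096
Adding these values together:

5461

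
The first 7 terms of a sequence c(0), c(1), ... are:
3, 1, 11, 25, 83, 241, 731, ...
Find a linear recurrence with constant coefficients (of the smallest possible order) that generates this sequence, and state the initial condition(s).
Look for the lowest-order linear relation among consecutive terms.
Observation: c(n) - 2·c(n-1) - (3)·c(n-2) = 0 holds for the shown terms, and no order-1 relation c(n) = α·c(n-1) + β fits.
Check at n=3: 2·11 + (3)·1 = 25. ✓

c(n) = 2c(n-1) + 3c(n-2), c(0) = 3, c(1) = 1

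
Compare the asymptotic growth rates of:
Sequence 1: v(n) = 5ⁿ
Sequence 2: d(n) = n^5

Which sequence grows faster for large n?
Comparing growth rates:
Growth-rate hierarchy: log n ≺ any polynomial ≺ any exponential cⁿ (c>1) ≺ n! ≺ nⁿ.
exponential base 5 dominates polynomial degree 5 asymptotically.

v(n) grows faster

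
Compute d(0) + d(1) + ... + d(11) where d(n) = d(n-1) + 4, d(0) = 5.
Computing the sequence terms: 5, 9, 13, 17, 21, 25, 29, 33, 37, 41, 45, 49
Adding these values together:

324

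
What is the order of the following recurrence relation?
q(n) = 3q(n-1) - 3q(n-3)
The order is the largest lag k for which q(n-k) appears. Here the deepest term is q(n-3), so the order is 3.

Order 3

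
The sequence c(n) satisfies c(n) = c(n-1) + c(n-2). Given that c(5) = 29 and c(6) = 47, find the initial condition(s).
Work backwards using c(k) = c(k+2) - c(k+1):
c(4) = c(6) - c(5) = 47 - 29 = 18
c(3) = c(5) - c(4) = 29 - 18 = 11
c(2) = c(4) - c(3) = 18 - 11 = 7
c(1) = c(3) - c(2) = 11 - 7 = 4
c(0) = c(2) - c(1) = 7 - 4 = 3

c(0) = 3, c(1) = 4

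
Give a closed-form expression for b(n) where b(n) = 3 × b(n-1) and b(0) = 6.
Recurrence: b(n) = 3 × b(n-1), initial: b(0) = 6.
Each term is 3 times the previous, so this is geometric with ratio 3. After n steps: b(n) = b(0)·3ⁿ = 6·3ⁿ.

b(n) = 6·3ⁿ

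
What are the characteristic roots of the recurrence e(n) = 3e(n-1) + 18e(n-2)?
Substitute e(n) = rⁿ and divide through by rⁿ⁻²: r² - 3r - 18 = 0
Factor: (r + 3)(r - 6) = 0, so r = -3, 6.
General solution: e(n) = A·(-3)ⁿ + B·6ⁿ

Characteristic: r² - 3r - 18 = 0, Roots: r = -3, 6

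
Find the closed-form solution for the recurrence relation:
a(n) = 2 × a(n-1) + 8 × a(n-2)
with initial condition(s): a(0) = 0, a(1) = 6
Recurrence: a(n) = 2 × a(n-1) + 8 × a(n-2), initial: a(0) = 0, a(1) = 6.
Characteristic equation: r² - 2r - 8 = 0, which factors as (r - 4)(r + 2) = 0, so r = 4, -2. General solution a(n) = A·4ⁿ + B·(-2)ⁿ. From a(0) = 0: A + B = 0. From a(1) = 6: 4A - 2B = 6. Solving gives A = 1, B = -1.

a(n) = 4ⁿ - (-2)ⁿ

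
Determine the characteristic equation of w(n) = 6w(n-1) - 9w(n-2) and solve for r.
Substitute w(n) = rⁿ and divide through by rⁿ⁻²: r² - 6r + 9 = 0
Factor: (r - 3)² = 0, so r = 3 (double root).
General solution: w(n) = (A + Bn)·3ⁿ

Characteristic: r² - 6r + 9 = 0, Roots: r = 3 (double root)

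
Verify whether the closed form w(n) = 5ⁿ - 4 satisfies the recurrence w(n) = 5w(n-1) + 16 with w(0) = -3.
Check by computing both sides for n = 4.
From the recurrence with w(0) = -3:
  w(0) = -3, w(1) = 1, w(2) = 21, w(3) = 121, w(4) = 621
  so the recurrence gives w(4) = 621.
From the proposed closed form w(n) = 5ⁿ - 4:
  w(4) = 621.
Both sides give 621 at n = 4, and the initial condition(s) match, so the closed form is consistent.

Yes, the closed form is correct.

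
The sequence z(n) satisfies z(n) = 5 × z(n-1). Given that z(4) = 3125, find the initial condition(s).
In general z(n) = 5ⁿ · z(0). At n = 4: z(0) = z(4) / 5^4 = 3125 / 625 = 5.

z(0) = 5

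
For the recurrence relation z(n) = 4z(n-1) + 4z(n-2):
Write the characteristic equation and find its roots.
Substitute z(n) = rⁿ and divide through by rⁿ⁻²: r² - 4r - 4 = 0
Discriminant: 4² + 4·4 = 32, not a perfect square, so by the quadratic formula r = (4 ± √32)/2.
General solution: z(n) = A·r₁ⁿ + B·r₂ⁿ where r₁,r₂ = (4 ± √32)/2

Characteristic: r² - 4r - 4 = 0, Roots: r = (4 ± √32)/2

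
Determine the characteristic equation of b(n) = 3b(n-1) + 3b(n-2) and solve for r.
Substitute b(n) = rⁿ and divide through by rⁿ⁻²: r² - 3r - 3 = 0
Discriminant: 3² + 4·3 = 21, not a perfect square, so by the quadratic formula r = (3 ± √21)/2.
General solution: b(n) = A·r₁ⁿ + B·r₂ⁿ where r₁,r₂ = (3 ± √21)/2

Characteristic: r² - 3r - 3 = 0, Roots: r = (3 ± √21)/2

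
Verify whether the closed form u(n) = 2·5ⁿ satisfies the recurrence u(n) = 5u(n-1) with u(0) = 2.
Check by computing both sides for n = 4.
From the recurrence with u(0) = 2:
  u(0) = 2, u(1) = 10, u(2) = 50, u(3) = 250, u(4) = 1250
  so the recurrence gives u(4) = 1250.
From the proposed closed form u(n) = 2·5ⁿ:
  u(4) = 1250.
Both sides give 1250 at n = 4, and the initial condition(s) match, so the closed form is consistent.

Yes, the closed form is correct.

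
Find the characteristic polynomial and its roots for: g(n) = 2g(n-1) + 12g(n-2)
Substitute g(n) = rⁿ and divide through by rⁿ⁻²: r² - 2r - 12 = 0
Discriminant: 2² + 4·12 = 52, not a perfect square, so by the quadratic formula r = (2 ± √52)/2.
General solution: g(n) = A·r₁ⁿ + B·r₂ⁿ where r₁,r₂ = (2 ± √52)/2

Characteristic: r² - 2r - 12 = 0, Roots: r = (2 ± √52)/2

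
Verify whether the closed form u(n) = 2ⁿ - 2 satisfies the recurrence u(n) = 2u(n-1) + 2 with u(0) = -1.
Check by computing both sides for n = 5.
From the recurrence with u(0) = -1:
  u(0) = -1, u(1) = 0, u(2) = 2, u(3) = 6, u(4) = 14, u(5) = 30
  so the recurrence gives u(5) = 30.
From the proposed closed form u(n) = 2ⁿ - 2:
  u(5) = 30.
Both sides give 30 at n = 5, and the initial condition(s) match, so the closed form is consistent.

Yes, the closed form is correct.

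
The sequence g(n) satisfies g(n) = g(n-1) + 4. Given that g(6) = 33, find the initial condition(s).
g(6) = g(0) + 6·4, so g(0) = 33 - 24 = 9.

g(0) = 9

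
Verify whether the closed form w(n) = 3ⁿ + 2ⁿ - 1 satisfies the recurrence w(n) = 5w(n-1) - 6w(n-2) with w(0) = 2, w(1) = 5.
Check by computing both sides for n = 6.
From the recurrence with w(0) = 2, w(1) = 5:
  w(0) = 2, w(1) = 5, w(2) = 13, w(3) = 35, w(4) = 97, w(5) = 275, w(6) = 793
  so the recurrence gives w(6) = 793.
From the proposed closed form w(n) = 3ⁿ + 2ⁿ - 1:
  w(6) = 792.
The recurrence gives 793 but the closed form gives 792, so the closed form does not satisfy the recurrence.

No, the closed form is incorrect.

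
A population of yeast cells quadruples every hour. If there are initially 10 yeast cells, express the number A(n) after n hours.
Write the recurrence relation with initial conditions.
Each hour multiplies the count by 4, so the count after n hours depends only on the count after n-1 hours: A(n) = 4 × A(n-1). The starting count gives A(0) = 10.
Unrolling n times gives the closed form A(n) = 10 × 4ⁿ.

A(n) = 4 × A(n-1), A(0) = 10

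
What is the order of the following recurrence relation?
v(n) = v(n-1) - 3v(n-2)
The order is the largest lag k for which v(n-k) appears. Here the deepest term is v(n-2), so the order is 2.

Order 2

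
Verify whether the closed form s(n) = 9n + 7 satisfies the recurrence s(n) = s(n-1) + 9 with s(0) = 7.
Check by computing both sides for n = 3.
From the recurrence with s(0) = 7:
  s(0) = 7, s(1) = 16, s(2) = 25, s(3) = 34
  so the recurrence gives s(3) = 34.
From the proposed closed form s(n) = 9n + 7:
  s(3) = 34.
Both sides give 34 at n = 3, and the initial condition(s) match, so the closed form is consistent.

Yes, the closed form is correct.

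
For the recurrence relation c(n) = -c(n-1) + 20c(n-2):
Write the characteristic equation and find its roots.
Substitute c(n) = rⁿ and divide through by rⁿ⁻²: r² + r - 20 = 0
Factor: (r - 4)(r + 5) = 0, so r = 4, -5.
General solution: c(n) = A·4ⁿ + B·(-5)ⁿ

Characteristic: r² + r - 20 = 0, Roots: r = 4, -5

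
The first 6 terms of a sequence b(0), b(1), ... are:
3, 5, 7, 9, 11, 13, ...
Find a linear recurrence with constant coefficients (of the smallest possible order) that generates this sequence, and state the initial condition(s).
Look for the lowest-order linear relation among consecutive terms.
Observation: consecutive differences are constant (= 2).
Check at n=2: 1·5 + 2 = 7. ✓

b(n) = b(n-1) + 2, b(0) = 3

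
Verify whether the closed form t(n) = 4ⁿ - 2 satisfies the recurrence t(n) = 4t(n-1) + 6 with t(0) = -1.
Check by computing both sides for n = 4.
From the recurrence with t(0) = -1:
  t(0) = -1, t(1) = 2, t(2) = 14, t(3) = 62, t(4) = 254
  so the recurrence gives t(4) = 254.
From the proposed closed form t(n) = 4ⁿ - 2:
  t(4) = 254.
Both sides give 254 at n = 4, and the initial condition(s) match, so the closed form is consistent.

Yes, the closed form is correct.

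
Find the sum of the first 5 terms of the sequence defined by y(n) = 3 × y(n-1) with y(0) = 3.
Computing the sequence terms: 3, 9, 27, 81, 243
Adding these values together:

363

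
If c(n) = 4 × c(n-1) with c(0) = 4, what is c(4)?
Computing step by step:
c(0) = 4
c(1) = 4 × 4 = 16
c(2) = 4 × 16 = 64
c(3) = 4 × 64 = 256
c(4) = 4 × 256 = 1024

1024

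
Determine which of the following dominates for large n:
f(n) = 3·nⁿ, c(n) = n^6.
Comparing growth rates:
Growth-rate hierarchy: log n ≺ any polynomial ≺ any exponential cⁿ (c>1) ≺ n! ≺ nⁿ.
super-exponential nⁿ dominates polynomial degree 6 asymptotically.

f(n) grows faster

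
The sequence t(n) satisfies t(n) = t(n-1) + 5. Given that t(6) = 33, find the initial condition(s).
t(6) = t(0) + 6·5, so t(0) = 33 - 30 = 3.

t(0) = 3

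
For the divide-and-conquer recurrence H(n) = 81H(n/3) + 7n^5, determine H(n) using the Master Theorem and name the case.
Master Theorem template: H(n) = a·H(n/b) + f(n).
Here: a=81, b=3, f(n)=7n^5
Compute log_b(a) = log_3(81) = 4.
f(n) = 7n^5 = Ω(n^(4+ε)) with ε = 1, and the regularity condition holds (a·f(n/b) = (a/b^5)·f(n) with a/b^5 = 3^-1 < 1). Case 3: H(n) = Θ(f(n)) = Θ(n^5).

Case 3: H(n) = Θ(n^5)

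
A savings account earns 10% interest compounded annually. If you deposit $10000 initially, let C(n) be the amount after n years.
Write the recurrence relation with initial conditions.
Each year the balance grows by 10%, i.e. is multiplied by 1 + 10/100 = 1.1, so C(n) = 1.1 × C(n-1). The initial deposit gives C(0) = 10000.
Unrolling gives the closed form C(n) = 10000 × (1.1)ⁿ.

C(n) = 1.1 × C(n-1), C(0) = 10000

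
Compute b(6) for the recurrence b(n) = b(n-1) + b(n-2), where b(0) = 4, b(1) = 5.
Computing the sequence terms:
4, 5, 9, 14, 23, 37, 60

60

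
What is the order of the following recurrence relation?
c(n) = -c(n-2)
The order is the largest lag k for which c(n-k) appears. Here the deepest term is c(n-2), so the order is 2.

Order 2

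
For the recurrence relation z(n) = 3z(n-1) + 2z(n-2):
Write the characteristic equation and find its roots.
Substitute z(n) = rⁿ and divide through by rⁿ⁻²: r² - 3r - 2 = 0
Discriminant: 3² + 4·2 = 17, not a perfect square, so by the quadratic formula r = (3 ± √17)/2.
General solution: z(n) = A·r₁ⁿ + B·r₂ⁿ where r₁,r₂ = (3 ± √17)/2

Characteristic: r² - 3r - 2 = 0, Roots: r = (3 ± √17)/2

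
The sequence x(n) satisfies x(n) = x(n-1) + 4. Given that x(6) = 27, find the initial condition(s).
x(6) = x(0) + 6·4, so x(0) = 27 - 24 = 3.

x(0) = 3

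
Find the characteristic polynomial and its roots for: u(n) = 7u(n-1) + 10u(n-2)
Substitute u(n) = rⁿ and divide through by rⁿ⁻²: r² - 7r - 10 = 0
Discriminant: 7² + 4·10 = 89, not a perfect square, so by the quadratic formula r = (7 ± √89)/2.
General solution: u(n) = A·r₁ⁿ + B·r₂ⁿ where r₁,r₂ = (7 ± √89)/2

Characteristic: r² - 7r - 10 = 0, Roots: r = (7 ± √89)/2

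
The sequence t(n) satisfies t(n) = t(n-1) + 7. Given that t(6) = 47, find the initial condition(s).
t(6) = t(0) + 6·7, so t(0) = 47 - 42 = 5.

t(0) = 5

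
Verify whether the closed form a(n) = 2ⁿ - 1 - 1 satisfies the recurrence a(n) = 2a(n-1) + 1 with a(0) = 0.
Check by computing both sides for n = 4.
From the recurrence with a(0) = 0:
  a(0) = 0, a(1) = 1, a(2) = 3, a(3) = 7, a(4) = 15
  so the recurrence gives a(4) = 15.
From the proposed closed form a(n) = 2ⁿ - 1 - 1:
  a(4) = 14.
The recurrence gives 15 but the closed form gives 14, so the closed form does not satisfy the recurrence.

No, the closed form is incorrect.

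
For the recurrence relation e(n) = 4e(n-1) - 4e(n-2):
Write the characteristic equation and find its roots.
Substitute e(n) = rⁿ and divide through by rⁿ⁻²: r² - 4r + 4 = 0
Factor: (r - 2)² = 0, so r = 2 (double root).
General solution: e(n) = (A + Bn)·2ⁿ

Characteristic: r² - 4r + 4 = 0, Roots: r = 2 (double root)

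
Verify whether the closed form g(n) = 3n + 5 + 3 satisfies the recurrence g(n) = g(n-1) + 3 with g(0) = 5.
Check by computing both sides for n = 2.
From the recurrence with g(0) = 5:
  g(0) = 5, g(1) = 8, g(2) = 11
  so the recurrence gives g(2) = 11.
From the proposed closed form g(n) = 3n + 5 + 3:
  g(2) = 14.
The recurrence gives 11 but the closed form gives 14, so the closed form does not satisfy the recurrence.

No, the closed form is incorrect.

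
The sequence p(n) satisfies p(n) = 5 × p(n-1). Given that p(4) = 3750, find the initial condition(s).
In general p(n) = 5ⁿ · p(0). At n = 4: p(0) = p(4) / 5^4 = 3750 / 625 = 6.

p(0) = 6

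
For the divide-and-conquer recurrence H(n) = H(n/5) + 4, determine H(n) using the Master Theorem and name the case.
Master Theorem template: H(n) = a·H(n/b) + f(n).
Here: a=1, b=5, f(n)=4
Compute log_b(a) = log_5(1) = 0.
f(n) = 4 = Θ(1). Case 2: H(n) = Θ(log n).

Case 2: H(n) = Θ(log n)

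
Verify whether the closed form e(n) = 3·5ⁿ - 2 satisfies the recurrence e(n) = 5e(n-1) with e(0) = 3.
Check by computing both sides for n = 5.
From the recurrence with e(0) = 3:
  e(0) = 3, e(1) = 15, e(2) = 75, e(3) = 375, e(4) = 1875, e(5) = 9375
  so the recurrence gives e(5) = 9375.
From the proposed closed form e(n) = 3·5ⁿ - 2:
  e(5) = 9373.
The recurrence gives 9375 but the closed form gives 9373, so the closed form does not satisfy the recurrence.

No, the closed form is incorrect.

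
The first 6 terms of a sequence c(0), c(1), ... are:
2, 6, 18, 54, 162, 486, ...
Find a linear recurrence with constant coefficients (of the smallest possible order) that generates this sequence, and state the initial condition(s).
Look for the lowest-order linear relation among consecutive terms.
Observation: each term is 3× the previous.
Check at n=2: 3·6 = 18. ✓

c(n) = 3 × c(n-1), c(0) = 2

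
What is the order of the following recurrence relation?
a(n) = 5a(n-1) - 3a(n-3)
The order is the largest lag k for which a(n-k) appears. Here the deepest term is a(n-3), so the order is 3.

Order 3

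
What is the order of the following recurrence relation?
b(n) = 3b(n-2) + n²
The order is the largest lag k for which b(n-k) appears. Here the deepest term is b(n-2) (the n² term is non-homogeneous and does not affect the order), so the order is 2.

Order 2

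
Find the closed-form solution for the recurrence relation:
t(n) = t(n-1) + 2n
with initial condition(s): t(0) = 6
Recurrence: t(n) = t(n-1) + 2n, initial: t(0) = 6.
Telescoping: t(n) = t(0) + 2·Σᵢ₌₁ⁿ i = 6 + 2·n(n+1)/2.

t(n) = 2·n(n+1)/2 + 6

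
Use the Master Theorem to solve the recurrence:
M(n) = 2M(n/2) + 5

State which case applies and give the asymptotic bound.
Master Theorem template: M(n) = a·M(n/b) + f(n).
Here: a=2, b=2, f(n)=5
Compute log_b(a) = log_2(2) = 1.
f(n) = 5 = O(n^(1-ε)) with ε = 1. Case 1: M(n) = Θ(n^log_b(a)) = Θ(n).

Case 1: M(n) = Θ(n)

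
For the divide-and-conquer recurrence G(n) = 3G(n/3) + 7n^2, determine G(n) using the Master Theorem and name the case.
Master Theorem template: G(n) = a·G(n/b) + f(n).
Here: a=3, b=3, f(n)=7n^2
Compute log_b(a) = log_3(3) = 1.
f(n) = 7n^2 = Ω(n^(1+ε)) with ε = 1, and the regularity condition holds (a·f(n/b) = (a/b^2)·f(n) with a/b^2 = 3^-1 < 1). Case 3: G(n) = Θ(f(n)) = Θ(n^2).

Case 3: G(n) = Θ(n^2)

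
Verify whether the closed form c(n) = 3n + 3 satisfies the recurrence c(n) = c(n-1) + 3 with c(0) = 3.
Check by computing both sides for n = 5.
From the recurrence with c(0) = 3:
  c(0) = 3, c(1) = 6, c(2) = 9, c(3) = 12, c(4) = 15, c(5) = 18
  so the recurrence gives c(5) = 18.
From the proposed closed form c(n) = 3n + 3:
  c(5) = 18.
Both sides give 18 at n = 5, and the initial condition(s) match, so the closed form is consistent.

Yes, the closed form is correct.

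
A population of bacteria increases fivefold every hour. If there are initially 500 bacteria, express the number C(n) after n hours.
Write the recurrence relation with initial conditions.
Each hour multiplies the count by 5, so the count after n hours depends only on the count after n-1 hours: C(n) = 5 × C(n-1). The starting count gives C(0) = 500.
Unrolling n times gives the closed form C(n) = 500 × 5ⁿ.

C(n) = 5 × C(n-1), C(0) = 500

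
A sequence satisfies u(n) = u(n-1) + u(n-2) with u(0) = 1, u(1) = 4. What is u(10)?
Computing the sequence terms:
1, 4, 5, 9, 14, 23, 37, 60, 97, 157, 254

254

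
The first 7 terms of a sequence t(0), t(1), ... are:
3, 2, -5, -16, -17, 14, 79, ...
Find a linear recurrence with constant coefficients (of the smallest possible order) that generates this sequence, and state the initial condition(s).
Look for the lowest-order linear relation among consecutive terms.
Observation: t(n) - 2·t(n-1) - (-3)·t(n-2) = 0 holds for the shown terms, and no order-1 relation t(n) = α·t(n-1) + β fits.
Check at n=3: 2·-5 + (-3)·2 = -16. ✓

t(n) = 2t(n-1) - 3t(n-2), t(0) = 3, t(1) = 2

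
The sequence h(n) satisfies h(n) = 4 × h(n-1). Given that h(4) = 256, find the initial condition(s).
In general h(n) = 4ⁿ · h(0). At n = 4: h(0) = h(4) / 4^4 = 256 / 256 = 1.

h(0) = 1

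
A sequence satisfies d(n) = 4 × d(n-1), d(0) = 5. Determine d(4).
Computing step by step:
d(0) = 5
d(1) = 4 × 5 = 20
d(2) = 4 × 20 = 80
d(3) = 4 × 80 = 320
d(4) = 4 × 320 = 1280

1280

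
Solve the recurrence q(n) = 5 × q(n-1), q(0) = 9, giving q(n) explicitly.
Recurrence: q(n) = 5 × q(n-1), initial: q(0) = 9.
Each term is 5 times the previous, so this is geometric with ratio 5. After n steps: q(n) = q(0)·5ⁿ = 9·5ⁿ.

q(n) = 9·5ⁿ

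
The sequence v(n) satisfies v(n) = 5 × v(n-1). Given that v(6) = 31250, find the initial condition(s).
In general v(n) = 5ⁿ · v(0). At n = 6: v(0) = v(6) / 5^6 = 31250 / 15625 = 2.

v(0) = 2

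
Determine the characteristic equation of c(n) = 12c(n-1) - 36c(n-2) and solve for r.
Substitute c(n) = rⁿ and divide through by rⁿ⁻²: r² - 12r + 36 = 0
Factor: (r - 6)² = 0, so r = 6 (double root).
General solution: c(n) = (A + Bn)·6ⁿ

Characteristic: r² - 12r + 36 = 0, Roots: r = 6 (double root)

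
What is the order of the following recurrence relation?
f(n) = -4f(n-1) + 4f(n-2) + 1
The order is the largest lag k for which f(n-k) appears. Here the deepest term is f(n-2) (the 1 term is non-homogeneous and does not affect the order), so the order is 2.

Order 2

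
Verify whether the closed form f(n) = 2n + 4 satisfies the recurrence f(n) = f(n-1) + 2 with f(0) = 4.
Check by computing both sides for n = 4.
From the recurrence with f(0) = 4:
  f(0) = 4, f(1) = 6, f(2) = 8, f(3) = 10, f(4) = 12
  so the recurrence gives f(4) = 12.
From the proposed closed form f(n) = 2n + 4:
  f(4) = 12.
Both sides give 12 at n = 4, and the initial condition(s) match, so the closed form is consistent.

Yes, the closed form is correct.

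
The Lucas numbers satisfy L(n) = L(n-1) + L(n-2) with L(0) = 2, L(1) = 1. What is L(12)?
Computing the sequence terms:
2, 1, 3, 4, 7, 11, 18, 29, 47, 76, 123, 199, 322

322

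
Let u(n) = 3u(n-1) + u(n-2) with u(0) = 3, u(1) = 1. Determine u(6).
Computing the sequence terms:
3, 1, 6, 19, 63, 208, 687

687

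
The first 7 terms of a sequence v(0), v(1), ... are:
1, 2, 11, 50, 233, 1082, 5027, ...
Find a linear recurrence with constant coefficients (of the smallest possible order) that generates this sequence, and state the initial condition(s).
Look for the lowest-order linear relation among consecutive terms.
Observation: v(n) - 4·v(n-1) - (3)·v(n-2) = 0 holds for the shown terms, and no order-1 relation v(n) = α·v(n-1) + β fits.
Check at n=3: 4·11 + (3)·2 = 50. ✓

v(n) = 4v(n-1) + 3v(n-2), v(0) = 1, v(1) = 2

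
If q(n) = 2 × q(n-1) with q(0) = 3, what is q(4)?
Computing step by step:
q(0) = 3
q(1) = 2 × 3 = 6
q(2) = 2 × 6 = 12
q(3) = 2 × 12 = 24
q(4) = 2 × 24 = 48

48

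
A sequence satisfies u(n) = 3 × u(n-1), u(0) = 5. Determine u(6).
Computing step by step:
u(0) = 5
u(1) = 3 × 5 = 15
u(2) = 3 × 15 = 45
u(3) = 3 × 45 = 135
u(4) = 3 × 135 = 405
u(5) = 3 × 405 = 1215
u(6) = 3 × 1215 = 3645

3645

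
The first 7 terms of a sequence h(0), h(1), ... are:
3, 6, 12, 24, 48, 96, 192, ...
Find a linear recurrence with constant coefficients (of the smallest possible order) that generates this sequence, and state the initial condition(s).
Look for the lowest-order linear relation among consecutive terms.
Observation: each term is 2× the previous.
Check at n=2: 2·6 = 12. ✓

h(n) = 2 × h(n-1), h(0) = 3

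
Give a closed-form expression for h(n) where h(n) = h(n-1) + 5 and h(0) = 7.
Recurrence: h(n) = h(n-1) + 5, initial: h(0) = 7.
Each step adds 5, so h(n) = h(0) + 5n = 5n + 7.

h(n) = 5n + 7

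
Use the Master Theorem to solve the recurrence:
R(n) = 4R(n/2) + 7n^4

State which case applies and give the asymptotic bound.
Master Theorem template: R(n) = a·R(n/b) + f(n).
Here: a=4, b=2, f(n)=7n^4
Compute log_b(a) = log_2(4) = 2.
f(n) = 7n^4 = Ω(n^(2+ε)) with ε = 2, and the regularity condition holds (a·f(n/b) = (a/b^4)·f(n) with a/b^4 = 2^-2 < 1). Case 3: R(n) = Θ(f(n)) = Θ(n^4).

Case 3: R(n) = Θ(n^4)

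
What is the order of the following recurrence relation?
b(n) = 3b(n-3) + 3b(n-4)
The order is the largest lag k for which b(n-k) appears. Here the deepest term is b(n-4), so the order is 4.

Order 4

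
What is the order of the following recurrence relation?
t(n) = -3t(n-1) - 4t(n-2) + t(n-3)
The order is the largest lag k for which t(n-k) appears. Here the deepest term is t(n-3), so the order is 3.

Order 3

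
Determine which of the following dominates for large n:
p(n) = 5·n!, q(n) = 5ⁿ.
Comparing growth rates:
Growth-rate hierarchy: log n ≺ any polynomial ≺ any exponential cⁿ (c>1) ≺ n! ≺ nⁿ.
factorial dominates exponential base 5 asymptotically.

p(n) grows faster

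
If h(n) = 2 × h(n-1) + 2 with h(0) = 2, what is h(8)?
Computing step by step:
h(0) = 2
h(1) = 2 × 2 + 2 = 6
h(2) = 2 × 6 + 2 = 14
h(3) = 2 × 14 + 2 = 30
h(4) = 2 × 30 + 2 = 62
h(5) = 2 × 62 + 2 = 126
h(6) = 2 × 126 + 2 = 254
h(7) = 2 × 254 + 2 = 510
h(8) = 2 × 510 + 2 = 1022

1022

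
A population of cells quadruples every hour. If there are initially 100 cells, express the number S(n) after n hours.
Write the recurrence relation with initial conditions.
Each hour multiplies the count by 4, so the count after n hours depends only on the count after n-1 hours: S(n) = 4 × S(n-1). The starting count gives S(0) = 100.
Unrolling n times gives the closed form S(n) = 100 × 4ⁿ.

S(n) = 4 × S(n-1), S(0) = 100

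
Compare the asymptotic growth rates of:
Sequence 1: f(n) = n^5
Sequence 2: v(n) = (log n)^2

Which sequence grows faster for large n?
Comparing growth rates:
Growth-rate hierarchy: log n ≺ any polynomial ≺ any exponential cⁿ (c>1) ≺ n! ≺ nⁿ.
polynomial degree 5 dominates polylogarithmic (log n)^2 asymptotically.

f(n) grows faster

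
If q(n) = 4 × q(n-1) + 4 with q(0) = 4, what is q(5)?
Computing step by step:
q(0) = 4
q(1) = 4 × 4 + 4 = 20
q(2) = 4 × 20 + 4 = 84
q(3) = 4 × 84 + 4 = 340
q(4) = 4 × 340 + 4 = 1364
q(5) = 4 × 1364 + 4 = 5460

5460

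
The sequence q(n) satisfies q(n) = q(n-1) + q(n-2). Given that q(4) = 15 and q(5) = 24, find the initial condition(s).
Work backwards using q(k) = q(k+2) - q(k+1):
q(3) = q(5) - q(4) = 24 - 15 = 9
q(2) = q(4) - q(3) = 15 - 9 = 6
q(1) = q(3) - q(2) = 9 - 6 = 3
q(0) = q(2) - q(1) = 6 - 3 = 3

q(0) = 3, q(1) = 3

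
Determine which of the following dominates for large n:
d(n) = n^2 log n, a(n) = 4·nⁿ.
Comparing growth rates:
Growth-rate hierarchy: log n ≺ any polynomial ≺ any exponential cⁿ (c>1) ≺ n! ≺ nⁿ.
super-exponential nⁿ dominates polynomial degree 2 (with log factor) asymptotically.

a(n) grows faster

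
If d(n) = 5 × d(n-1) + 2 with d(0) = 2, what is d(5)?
Computing step by step:
d(0) = 2
d(1) = 5 × 2 + 2 = 12
d(2) = 5 × 12 + 2 = 62
d(3) = 5 × 62 + 2 = 312
d(4) = 5 × 312 + 2 = 1562
d(5) = 5 × 1562 + 2 = 7812

7812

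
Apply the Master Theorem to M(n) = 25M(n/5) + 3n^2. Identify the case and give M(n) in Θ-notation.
Master Theorem template: M(n) = a·M(n/b) + f(n).
Here: a=25, b=5, f(n)=3n^2
Compute log_b(a) = log_5(25) = 2.
f(n) = 3n^2 = Θ(n^2). Case 2: M(n) = Θ(n^2 log n).

Case 2: M(n) = Θ(n^2 log n)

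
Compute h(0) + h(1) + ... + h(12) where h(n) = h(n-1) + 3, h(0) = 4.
Computing the sequence terms: 4, 7, 10, 13, 16, 19, 22, 25, 28, 31, 34, 37, 40
Adding these values together:

286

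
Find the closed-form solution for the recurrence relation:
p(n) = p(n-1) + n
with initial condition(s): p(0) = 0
Recurrence: p(n) = p(n-1) + n, initial: p(0) = 0.
Telescoping: p(n) = p(0) + Σᵢ₌₁ⁿ i = 0 + n(n+1)/2.

p(n) = n(n+1)/2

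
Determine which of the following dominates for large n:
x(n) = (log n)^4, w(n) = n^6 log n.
Comparing growth rates:
Growth-rate hierarchy: log n ≺ any polynomial ≺ any exponential cⁿ (c>1) ≺ n! ≺ nⁿ.
polynomial degree 6 (with log factor) dominates polylogarithmic (log n)^4 asymptotically.

w(n) grows faster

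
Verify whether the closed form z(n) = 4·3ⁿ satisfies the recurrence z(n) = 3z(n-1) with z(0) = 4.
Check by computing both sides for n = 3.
From the recurrence with z(0) = 4:
  z(0) = 4, z(1) = 12, z(2) = 36, z(3) = 108
  so the recurrence gives z(3) = 108.
From the proposed closed form z(n) = 4·3ⁿ:
  z(3) = 108.
Both sides give 108 at n = 3, and the initial condition(s) match, so the closed form is consistent.

Yes, the closed form is correct.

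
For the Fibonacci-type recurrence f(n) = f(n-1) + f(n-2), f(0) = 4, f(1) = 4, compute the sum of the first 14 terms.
Computing the sequence terms: 4, 4, 8, 12, 20, 32, 52, 84, 136, 220, 356, 576, 932, 1508
Adding these values together:

3944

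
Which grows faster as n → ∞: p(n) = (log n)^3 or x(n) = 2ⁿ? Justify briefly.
Comparing growth rates:
Growth-rate hierarchy: log n ≺ any polynomial ≺ any exponential cⁿ (c>1) ≺ n! ≺ nⁿ.
exponential base 2 dominates polylogarithmic (log n)^3 asymptotically.

x(n) grows faster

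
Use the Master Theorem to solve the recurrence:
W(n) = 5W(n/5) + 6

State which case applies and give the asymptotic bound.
Master Theorem template: W(n) = a·W(n/b) + f(n).
Here: a=5, b=5, f(n)=6
Compute log_b(a) = log_5(5) = 1.
f(n) = 6 = O(n^(1-ε)) with ε = 1. Case 1: W(n) = Θ(n^log_b(a)) = Θ(n).

Case 1: W(n) = Θ(n)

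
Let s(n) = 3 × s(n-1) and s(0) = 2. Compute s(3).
Computing step by step:
s(0) = 2
s(1) = 3 × 2 = 6
s(2) = 3 × 6 = 18
s(3) = 3 × 18 = 54

54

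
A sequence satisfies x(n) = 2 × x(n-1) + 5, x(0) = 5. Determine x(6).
Computing step by step:
x(0) = 5
x(1) = 2 × 5 + 5 = 15
x(2) = 2 × 15 + 5 = 35
x(3) = 2 × 35 + 5 = 75
x(4) = 2 × 75 + 5 = 155
x(5) = 2 × 155 + 5 = 315
x(6) = 2 × 315 + 5 = 635

635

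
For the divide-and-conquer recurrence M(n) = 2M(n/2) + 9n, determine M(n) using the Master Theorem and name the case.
Master Theorem template: M(n) = a·M(n/b) + f(n).
Here: a=2, b=2, f(n)=9n
Compute log_b(a) = log_2(2) = 1.
f(n) = 9n = Θ(n). Case 2: M(n) = Θ(n log n).

Case 2: M(n) = Θ(n log n)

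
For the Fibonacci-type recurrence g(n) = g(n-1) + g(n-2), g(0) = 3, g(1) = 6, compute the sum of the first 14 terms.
Computing the sequence terms: 3, 6, 9, 15, 24, 39, 63, 102, 165, 267, 432, 699, 1131, 1830
Adding these values together:

4785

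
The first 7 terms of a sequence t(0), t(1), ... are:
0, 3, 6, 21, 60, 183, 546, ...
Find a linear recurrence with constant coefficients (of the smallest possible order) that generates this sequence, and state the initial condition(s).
Look for the lowest-order linear relation among consecutive terms.
Observation: t(n) - 2·t(n-1) - (3)·t(n-2) = 0 holds for the shown terms, and no order-1 relation t(n) = α·t(n-1) + β fits.
Check at n=3: 2·6 + (3)·3 = 21. ✓

t(n) = 2t(n-1) + 3t(n-2), t(0) = 0, t(1) = 3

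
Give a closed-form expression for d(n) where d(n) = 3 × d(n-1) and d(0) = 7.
Recurrence: d(n) = 3 × d(n-1), initial: d(0) = 7.
Each term is 3 times the previous, so this is geometric with ratio 3. After n steps: d(n) = d(0)·3ⁿ = 7·3ⁿ.

d(n) = 7·3ⁿ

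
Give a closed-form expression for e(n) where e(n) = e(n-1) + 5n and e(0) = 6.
Recurrence: e(n) = e(n-1) + 5n, initial: e(0) = 6.
Telescoping: e(n) = e(0) + 5·Σᵢ₌₁ⁿ i = 6 + 5·n(n+1)/2.

e(n) = 5·n(n+1)/2 + 6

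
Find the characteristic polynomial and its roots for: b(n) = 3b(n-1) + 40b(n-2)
Substitute b(n) = rⁿ and divide through by rⁿ⁻²: r² - 3r - 40 = 0
Factor: (r + 5)(r - 8) = 0, so r = -5, 8.
General solution: b(n) = A·(-5)ⁿ + B·8ⁿ

Characteristic: r² - 3r - 40 = 0, Roots: r = -5, 8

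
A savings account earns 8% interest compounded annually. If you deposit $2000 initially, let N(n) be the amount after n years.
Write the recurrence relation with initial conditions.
Each year the balance grows by 8%, i.e. is multiplied by 1 + 8/100 = 1.08, so N(n) = 1.08 × N(n-1). The initial deposit gives N(0) = 2000.
Unrolling gives the closed form N(n) = 2000 × (1.08)ⁿ.

N(n) = 1.08 × N(n-1), N(0) = 2000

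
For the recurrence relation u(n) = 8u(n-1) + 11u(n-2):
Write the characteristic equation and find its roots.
Substitute u(n) = rⁿ and divide through by rⁿ⁻²: r² - 8r - 11 = 0
Discriminant: 8² + 4·11 = 108, not a perfect square, so by the quadratic formula r = (8 ± √108)/2.
General solution: u(n) = A·r₁ⁿ + B·r₂ⁿ where r₁,r₂ = (8 ± √108)/2

Characteristic: r² - 8r - 11 = 0, Roots: r = (8 ± √108)/2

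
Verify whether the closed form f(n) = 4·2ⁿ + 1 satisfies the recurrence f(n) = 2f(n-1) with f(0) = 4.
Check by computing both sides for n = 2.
From the recurrence with f(0) = 4:
  f(0) = 4, f(1) = 8, f(2) = 16
  so the recurrence gives f(2) = 16.
From the proposed closed form f(n) = 4·2ⁿ + 1:
  f(2) = 17.
The recurrence gives 16 but the closed form gives 17, so the closed form does not satisfy the recurrence.

No, the closed form is incorrect.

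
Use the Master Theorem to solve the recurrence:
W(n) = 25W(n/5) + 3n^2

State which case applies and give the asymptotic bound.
Master Theorem template: W(n) = a·W(n/b) + f(n).
Here: a=25, b=5, f(n)=3n^2
Compute log_b(a) = log_5(25) = 2.
f(n) = 3n^2 = Θ(n^2). Case 2: W(n) = Θ(n^2 log n).

Case 2: W(n) = Θ(n^2 log n)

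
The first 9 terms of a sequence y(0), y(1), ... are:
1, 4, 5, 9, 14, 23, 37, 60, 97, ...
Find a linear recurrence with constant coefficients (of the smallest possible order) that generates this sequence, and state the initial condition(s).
Look for the lowest-order linear relation among consecutive terms.
Observation: y(n) - 1·y(n-1) - (1)·y(n-2) = 0 holds for the shown terms, and no order-1 relation y(n) = α·y(n-1) + β fits.
Check at n=3: 1·5 + (1)·4 = 9. ✓

y(n) = y(n-1) + y(n-2), y(0) = 1, y(1) = 4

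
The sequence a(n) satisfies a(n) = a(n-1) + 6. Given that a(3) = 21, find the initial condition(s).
a(3) = a(0) + 3·6, so a(0) = 21 - 18 = 3.

a(0) = 3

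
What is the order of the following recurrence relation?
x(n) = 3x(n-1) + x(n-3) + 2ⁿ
The order is the largest lag k for which x(n-k) appears. Here the deepest term is x(n-3) (the 2ⁿ term is non-homogeneous and does not affect the order), so the order is 3.

Order 3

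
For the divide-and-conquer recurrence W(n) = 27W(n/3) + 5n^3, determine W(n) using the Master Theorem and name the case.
Master Theorem template: W(n) = a·W(n/b) + f(n).
Here: a=27, b=3, f(n)=5n^3
Compute log_b(a) = log_3(27) = 3.
f(n) = 5n^3 = Θ(n^3). Case 2: W(n) = Θ(n^3 log n).

Case 2: W(n) = Θ(n^3 log n)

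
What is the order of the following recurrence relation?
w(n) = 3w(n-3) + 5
The order is the largest lag k for which w(n-k) appears. Here the deepest term is w(n-3) (the 5 term is non-homogeneous and does not affect the order), so the order is 3.

Order 3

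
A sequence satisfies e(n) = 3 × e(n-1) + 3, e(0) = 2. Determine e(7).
Computing step by step:
e(0) = 2
e(1) = 3 × 2 + 3 = 9
e(2) = 3 × 9 + 3 = 30
e(3) = 3 × 30 + 3 = 93
e(4) = 3 × 93 + 3 = 282
e(5) = 3 × 282 + 3 = 849
e(6) = 3 × 849 + 3 = 2550
e(7) = 3 × 2550 + 3 = 7653

7653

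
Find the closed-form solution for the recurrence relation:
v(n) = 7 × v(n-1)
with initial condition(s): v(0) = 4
Recurrence: v(n) = 7 × v(n-1), initial: v(0) = 4.
Each term is 7 times the previous, so this is geometric with ratio 7. After n steps: v(n) = v(0)·7ⁿ = 4·7ⁿ.

v(n) = 4·7ⁿ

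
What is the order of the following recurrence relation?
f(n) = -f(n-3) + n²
The order is the largest lag k for which f(n-k) appears. Here the deepest term is f(n-3) (the n² term is non-homogeneous and does not affect the order), so the order is 3.

Order 3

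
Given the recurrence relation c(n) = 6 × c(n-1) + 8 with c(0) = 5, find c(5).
Computing step by step:
c(0) = 5
c(1) = 6 × 5 + 8 = 38
c(2) = 6 × 38 + 8 = 236
c(3) = 6 × 236 + 8 = 1424
c(4) = 6 × 1424 + 8 = 8552
c(5) = 6 × 8552 + 8 = 51320

51320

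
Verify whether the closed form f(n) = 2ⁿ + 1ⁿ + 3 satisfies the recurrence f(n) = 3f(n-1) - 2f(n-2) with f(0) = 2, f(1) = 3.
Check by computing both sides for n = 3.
From the recurrence with f(0) = 2, f(1) = 3:
  f(0) = 2, f(1) = 3, f(2) = 5, f(3) = 9
  so the recurrence gives f(3) = 9.
From the proposed closed form f(n) = 2ⁿ + 1ⁿ + 3:
  f(3) = 12.
The recurrence gives 9 but the closed form gives 12, so the closed form does not satisfy the recurrence.

No, the closed form is incorrect.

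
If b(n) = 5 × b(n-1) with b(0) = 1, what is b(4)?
Computing step by step:
b(0) = 1
b(1) = 5 × 1 = 5
b(2) = 5 × 5 = 25
b(3) = 5 × 25 = 125
b(4) = 5 × 125 = 625

625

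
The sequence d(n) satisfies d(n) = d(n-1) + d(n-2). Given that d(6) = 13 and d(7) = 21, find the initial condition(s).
Work backwards using d(k) = d(k+2) - d(k+1):
d(5) = d(7) - d(6) = 21 - 13 = 8
d(4) = d(6) - d(5) = 13 - 8 = 5
d(3) = d(5) - d(4) = 8 - 5 = 3
d(2) = d(4) - d(3) = 5 - 3 = 2
d(1) = d(3) - d(2) = 3 - 2 = 1
d(0) = d(2) - d(1) = 2 - 1 = 1

d(0) = 1, d(1) = 1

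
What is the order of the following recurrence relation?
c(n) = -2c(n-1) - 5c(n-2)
The order is the largest lag k for which c(n-k) appears. Here the deepest term is c(n-2), so the order is 2.

Order 2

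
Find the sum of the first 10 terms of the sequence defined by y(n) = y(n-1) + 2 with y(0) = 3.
Computing the sequence terms: 3, 5, 7, 9, 11, 13, 15, 17, 19, 21
Adding these values together:

120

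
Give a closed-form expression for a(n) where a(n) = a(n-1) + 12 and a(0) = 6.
Recurrence: a(n) = a(n-1) + 12, initial: a(0) = 6.
Each step adds 12, so a(n) = a(0) + 12n = 12n + 6.

a(n) = 12n + 6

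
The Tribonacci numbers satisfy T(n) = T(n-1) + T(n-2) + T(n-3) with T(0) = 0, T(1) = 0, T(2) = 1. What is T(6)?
Computing the sequence terms:
0, 0, 1, 1, 2, 4, 7

7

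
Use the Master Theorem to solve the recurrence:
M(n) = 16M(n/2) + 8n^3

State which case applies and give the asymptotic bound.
Master Theorem template: M(n) = a·M(n/b) + f(n).
Here: a=16, b=2, f(n)=8n^3
Compute log_b(a) = log_2(16) = 4.
f(n) = 8n^3 = O(n^(4-ε)) with ε = 1. Case 1: M(n) = Θ(n^log_b(a)) = Θ(n^4).

Case 1: M(n) = Θ(n^4)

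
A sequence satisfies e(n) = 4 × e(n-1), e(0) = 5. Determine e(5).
Computing step by step:
e(0) = 5
e(1) = 4 × 5 = 20
e(2) = 4 × 20 = 80
e(3) = 4 × 80 = 320
e(4) = 4 × 320 = 1280
e(5) = 4 × 1280 = 5120

5120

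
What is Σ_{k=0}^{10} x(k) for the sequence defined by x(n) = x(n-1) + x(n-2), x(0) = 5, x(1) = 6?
Computing the sequence terms: 5, 6, 11, 17, 28, 45, 73, 118, 191, 309, 500
Adding these values together:

1303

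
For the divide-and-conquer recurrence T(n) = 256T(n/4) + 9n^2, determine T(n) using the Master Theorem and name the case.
Master Theorem template: T(n) = a·T(n/b) + f(n).
Here: a=256, b=4, f(n)=9n^2
Compute log_b(a) = log_4(256) = 4.
f(n) = 9n^2 = O(n^(4-ε)) with ε = 2. Case 1: T(n) = Θ(n^log_b(a)) = Θ(n^4).

Case 1: T(n) = Θ(n^4)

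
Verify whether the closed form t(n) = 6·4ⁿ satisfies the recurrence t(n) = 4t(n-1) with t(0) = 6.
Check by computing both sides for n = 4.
From the recurrence with t(0) = 6:
  t(0) = 6, t(1) = 24, t(2) = 96, t(3) = 384, t(4) = 1536
  so the recurrence gives t(4) = 1536.
From the proposed closed form t(n) = 6·4ⁿ:
  t(4) = 1536.
Both sides give 1536 at n = 4, and the initial condition(s) match, so the closed form is consistent.

Yes, the closed form is correct.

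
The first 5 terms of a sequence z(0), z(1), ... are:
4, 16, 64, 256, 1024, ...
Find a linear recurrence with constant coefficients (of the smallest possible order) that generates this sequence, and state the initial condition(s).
Look for the lowest-order linear relation among consecutive terms.
Observation: each term is 4× the previous.
Check at n=2: 4·16 = 64. ✓

z(n) = 4 × z(n-1), z(0) = 4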